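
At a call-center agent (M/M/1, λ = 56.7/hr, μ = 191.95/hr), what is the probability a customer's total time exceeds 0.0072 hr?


W ~ Exponential(μ−λ) for M/M/1.
μ − λ = 191.95 − 56.7 = 135.2500
P(W > t) = e^{−(μ−λ)t} = e^{−0.9738} = 0.377645

Final: 0.377645


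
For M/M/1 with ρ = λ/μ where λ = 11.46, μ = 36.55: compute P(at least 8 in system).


ρ = 11.46/36.55 = 0.3135
P(N ≥ n) = ρ^n = 0.3135^8 = 0.00009341

Final: 0.00009341


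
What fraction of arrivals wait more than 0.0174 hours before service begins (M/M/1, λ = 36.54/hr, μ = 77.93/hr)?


ρ = 36.54/77.93 = 0.4689
P(Wq > t) = ρ·e^{−(μ−λ)t} = 0.4689·e^{−0.7202}
= 0.4689·0.486662 = 0.228187

Final: 0.228187


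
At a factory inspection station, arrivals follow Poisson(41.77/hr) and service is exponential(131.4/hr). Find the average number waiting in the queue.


ρ = 41.77/131.4 = 0.3179
Lq = ρ²/(1−ρ) = 0.1011/0.6821 = 0.1481

Final: 0.1481


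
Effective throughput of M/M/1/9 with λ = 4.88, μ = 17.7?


ρ = 0.2757; P_K = (1−ρ)ρ^9/(1−ρ^10) = 0.000006667
λ_eff = λ(1 − P_K) = 4.88·(1 − 0.000006667) = 4.88·0.999993 = 4.8800 /hr

Final: 4.8800 /hr


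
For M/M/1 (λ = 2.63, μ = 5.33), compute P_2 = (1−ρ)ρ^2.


ρ = 2.63/5.33 = 0.4934
P_n = (1−ρ)·ρ^n = (1 − 0.4934)·0.4934^2 = 0.5066·0.243477 = 0.123337

Final: 0.123337


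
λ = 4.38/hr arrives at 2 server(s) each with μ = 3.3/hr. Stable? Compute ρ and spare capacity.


Total capacity cμ = 2·3.3 = 6.60/hr
ρ = λ/(cμ) = 4.38/6.60 = 0.6636
Stable ⇔ ρ < 1: YES
Spare capacity = cμ − λ = 6.60 − 4.38 = 2.22/hr

Final: ρ = 0.6636; stable; margin = 2.22/hr


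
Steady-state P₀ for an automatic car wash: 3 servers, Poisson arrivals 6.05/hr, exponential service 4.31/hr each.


a = λ/μ = 6.05/4.31 = 1.4037; ρ = a/c = 0.4679
Σ_{k=0}^{2} a^k/k! (terms k=0..2) = 1.00000 + 1.40371 + 0.98520 = 3.38892
Tail: a^3/(3!(1−ρ)) = 2.76589/(6·0.5321) = 0.86635
P₀ = 1/(3.38892 + 0.86635) = 1/4.25527 = 0.235003

Final: 0.235003


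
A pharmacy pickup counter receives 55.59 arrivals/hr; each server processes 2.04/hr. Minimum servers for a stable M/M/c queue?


Stability requires cμ > λ ⇔ c > λ/μ.
λ/μ = 55.59/2.04 = 27.2500
Minimum integer c = ⌊27.2500⌋ + 1 = 28
Check: 28·2.04 = 57.12 > 55.59, while 27·2.04 = 55.08 ≤ 55.59

Final: 28 servers


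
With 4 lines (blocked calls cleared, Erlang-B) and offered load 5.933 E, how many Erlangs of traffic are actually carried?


B(4,5.933) = 0.465249 (Erlang-B)
Carried load = a(1 − B) = 5.933·(1 − 0.465249) = 5.933·0.534751 = 3.1727 E

Final: 3.1727 Erlangs


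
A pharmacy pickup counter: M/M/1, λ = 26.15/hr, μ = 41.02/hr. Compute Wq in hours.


ρ = 26.15/41.02 = 0.6375
Wq = ρ/(μ−λ) = 0.6375/(41.02 − 26.15) = 0.6375/14.87 = 0.04287 hr

Final: 0.04287 hr


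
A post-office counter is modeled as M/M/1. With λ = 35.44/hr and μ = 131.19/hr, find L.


ρ = λ/μ = 35.44/131.19 = 0.2701
L = ρ/(1−ρ) = 0.2701/(1 − 0.2701) = 0.2701/0.7299 = 0.3701

Final: 0.3701


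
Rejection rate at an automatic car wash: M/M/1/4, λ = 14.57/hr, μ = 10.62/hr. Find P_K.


ρ = λ/μ = 14.57/10.62 = 1.3719
P_K = (1−ρ)ρ^K/(1−ρ^(K+1)) = (-0.3719·3.542747)/(1 − 4.860435)
= -1.317688/-3.860435 = 0.341332

Final: 0.341332


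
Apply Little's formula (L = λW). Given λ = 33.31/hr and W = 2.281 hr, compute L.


L = λW = 33.31·2.281 = 75.9801

Final: 75.9801


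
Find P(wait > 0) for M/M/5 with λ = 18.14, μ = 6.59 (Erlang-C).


a = λ/μ = 2.7527; ρ = a/5 = 0.5505
P₀ = 0.061201 (from M/M/c formula)
C(c,a) = [a^c/(c!(1−ρ))]·P₀ = [158.03721/(120·0.4495)]·0.061201
= 2.93007·0.061201 = 0.179323

Final: 0.179323


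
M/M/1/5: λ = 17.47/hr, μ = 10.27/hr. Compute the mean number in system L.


ρ = 17.47/10.27 = 1.7011
L = ρ[1 − (K+1)ρ^K + Kρ^(K+1)] / [(1−ρ)(1−ρ^(K+1))]
Numerator: 1.7011·(1 − 6·14.243355 + 5·24.228960) = 62.403226
Denominator: (-0.7011)·(-23.228960) = 16.285152
L = 62.403226/16.285152 = 3.8319

Final: 3.8319


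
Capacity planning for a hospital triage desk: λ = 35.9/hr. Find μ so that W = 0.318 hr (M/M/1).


W = 1/(μ−λ) ⇒ μ − λ = 1/W = 1/0.318 = 3.1447
μ = λ + 1/W = 35.9 + 3.1447 = 39.0447 per hr

Final: 39.0447 /hr


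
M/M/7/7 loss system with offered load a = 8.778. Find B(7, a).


B(c,a) = (a^c/c!) / Σ_{k=0}^{c} a^k/k!
a^7/7! = 796.780137
Σ terms (k=0..7): 1.00000 + 8.77800 + 38.52664 + 112.72895 + 247.38369 + 434.30681 + 635.39086 + 796.78014 = 2274.895091
B = 796.780137/2274.895091 = 0.350249

Final: 0.350249


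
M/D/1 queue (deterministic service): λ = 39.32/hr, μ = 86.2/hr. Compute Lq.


ρ = 39.32/86.2 = 0.4561
M/D/1: Lq = ρ²/(2(1−ρ)) = 0.2081/(2·0.5439) = 0.19129

Final: 0.19129


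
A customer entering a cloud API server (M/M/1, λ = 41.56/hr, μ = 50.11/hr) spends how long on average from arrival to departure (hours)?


W = 1/(μ−λ) = 1/(50.11 − 41.56) = 1/8.55 = 0.1170 hr

Final: 0.1170 hr


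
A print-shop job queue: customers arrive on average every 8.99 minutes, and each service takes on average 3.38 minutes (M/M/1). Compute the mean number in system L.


λ = 60/8.99 = 6.6741 /hr
μ = 60/3.38 = 17.7515 /hr
ρ = λ/μ = 6.6741/17.7515 = 0.3760
L = ρ/(1−ρ) = 0.3760/0.6240 = 0.6025

Final: 0.6025


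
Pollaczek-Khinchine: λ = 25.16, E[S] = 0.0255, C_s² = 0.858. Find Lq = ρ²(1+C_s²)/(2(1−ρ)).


ρ = λ·E[S] = 25.16·0.0255 = 0.6416
Lq = ρ²(1+C_s²)/(2(1−ρ)) = 0.4116·(1+0.858)/(2·0.3584)
= 0.4116·1.8580/0.7168 = 1.06690

Final: 1.06690


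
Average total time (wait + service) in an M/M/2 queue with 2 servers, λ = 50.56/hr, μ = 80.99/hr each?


a = 0.6243; ρ = 0.3121; P₀ = 0.524231
Lq = P₀·a^c·ρ/(c!(1−ρ)²) = 0.06739
Wq = Lq/λ = 0.06739/50.56 = 0.001333 hr
W = Wq + 1/μ = 0.001333 + 0.01235 = 0.01368 hr

Final: 0.01368 hr


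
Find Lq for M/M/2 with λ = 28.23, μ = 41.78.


a = λ/μ = 0.6757; ρ = a/2 = 0.3378
P₀ = 0.494946
Lq = P₀·a^c·ρ / (c!·(1−ρ)²) = 0.494946·0.45655·0.3378/(2·0.43845)
= 0.08706

Final: 0.08706


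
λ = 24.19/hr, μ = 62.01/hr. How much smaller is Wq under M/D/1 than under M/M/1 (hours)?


ρ = 24.19/62.01 = 0.3901
Wq(M/M/1) = ρ/(μ−λ) = 0.3901/37.82 = 0.01031 hr
Wq(M/D/1) = ρ/(2(μ−λ)) = 0.005157 hr
Savings = 0.01031 − 0.005157 = 0.005157 hr

Final: 0.005157 hr


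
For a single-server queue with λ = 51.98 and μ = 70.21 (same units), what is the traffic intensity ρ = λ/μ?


ρ = λ/μ = 51.98/70.21 = 0.7404

Final: 0.7404


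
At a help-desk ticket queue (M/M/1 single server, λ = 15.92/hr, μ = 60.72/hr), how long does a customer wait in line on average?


ρ = 15.92/60.72 = 0.2622
Wq = ρ/(μ−λ) = 0.2622/(60.72 − 15.92) = 0.2622/44.80 = 0.005852 hr

Final: 0.005852 hr


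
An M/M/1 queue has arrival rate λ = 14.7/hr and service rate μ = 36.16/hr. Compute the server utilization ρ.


ρ = λ/μ = 14.7/36.16 = 0.4065

Final: 0.4065


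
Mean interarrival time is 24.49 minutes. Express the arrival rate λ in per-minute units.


λ = 1/(interarrival time) in consistent units.
1 minute = 1 min, so λ = 1/24.49 = 0.04083 per minute

Final: 0.04083 /min


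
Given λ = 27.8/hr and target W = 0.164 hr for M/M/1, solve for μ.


W = 1/(μ−λ) ⇒ μ − λ = 1/W = 1/0.164 = 6.0976
μ = λ + 1/W = 27.8 + 6.0976 = 33.8976 per hr

Final: 33.8976 /hr


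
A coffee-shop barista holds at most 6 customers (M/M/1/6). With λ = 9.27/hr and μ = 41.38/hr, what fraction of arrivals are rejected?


ρ = λ/μ = 9.27/41.38 = 0.2240
P_K = (1−ρ)ρ^K/(1−ρ^(K+1)) = (0.7760·0.0001264)/(1 − 0.00002832)
= 0.00009808/0.999972 = 0.00009808

Final: 0.00009808


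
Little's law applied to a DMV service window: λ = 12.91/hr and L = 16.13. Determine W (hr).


W = L/λ = 16.13/12.91 = 1.2494 hr

Final: 1.2494 hr


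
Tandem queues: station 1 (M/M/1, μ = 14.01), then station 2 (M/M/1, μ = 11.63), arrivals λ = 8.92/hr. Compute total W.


Each node sees arrival rate λ = 8.92/hr (tandem ⇒ throughput preserved).
W₁ = 1/(μ₁−λ) = 1/(14.01−8.92) = 0.19646 hr
W₂ = 1/(μ₂−λ) = 1/(11.63−8.92) = 0.36900 hr
W_total = W₁ + W₂ = 0.19646 + 0.36900 = 0.56547 hr

Final: 0.56547 hr


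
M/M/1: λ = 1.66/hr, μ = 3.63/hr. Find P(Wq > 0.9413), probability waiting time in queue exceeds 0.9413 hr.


ρ = 1.66/3.63 = 0.4573
P(Wq > t) = ρ·e^{−(μ−λ)t} = 0.4573·e^{−1.8544}
= 0.4573·0.156553 = 0.071592

Final: 0.071592


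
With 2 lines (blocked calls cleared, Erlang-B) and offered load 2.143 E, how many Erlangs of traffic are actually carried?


B(2,2.143) = 0.422160 (Erlang-B)
Carried load = a(1 − B) = 2.143·(1 − 0.422160) = 2.143·0.577840 = 1.2383 E

Final: 1.2383 Erlangs


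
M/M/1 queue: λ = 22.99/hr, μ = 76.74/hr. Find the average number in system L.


ρ = λ/μ = 22.99/76.74 = 0.2996
L = ρ/(1−ρ) = 0.2996/(1 − 0.2996) = 0.2996/0.7004 = 0.4277

Final: 0.4277


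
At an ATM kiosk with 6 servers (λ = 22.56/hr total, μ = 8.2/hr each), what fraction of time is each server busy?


ρ = λ/(cμ) = 22.56/(6·8.2) = 22.56/49.20 = 0.4585

Final: 0.4585


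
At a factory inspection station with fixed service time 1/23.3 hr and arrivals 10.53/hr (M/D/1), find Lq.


ρ = 10.53/23.3 = 0.4519
M/D/1: Lq = ρ²/(2(1−ρ)) = 0.2042/(2·0.5481) = 0.18633

Final: 0.18633


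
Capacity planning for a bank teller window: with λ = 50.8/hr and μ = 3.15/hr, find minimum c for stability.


Stability requires cμ > λ ⇔ c > λ/μ.
λ/μ = 50.8/3.15 = 16.1270
Minimum integer c = ⌊16.1270⌋ + 1 = 17
Check: 17·3.15 = 53.55 > 50.8, while 16·3.15 = 50.40 ≤ 50.8

Final: 17 servers


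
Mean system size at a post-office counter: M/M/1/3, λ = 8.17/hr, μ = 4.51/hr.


ρ = 8.17/4.51 = 1.8115
L = ρ[1 − (K+1)ρ^K + Kρ^(K+1)] / [(1−ρ)(1−ρ^(K+1))]
Numerator: 1.8115·(1 − 4·5.944790 + 3·10.769166) = 17.260865
Denominator: (-0.8115)·(-9.769166) = 7.927970
L = 17.260865/7.927970 = 2.1772

Final: 2.1772


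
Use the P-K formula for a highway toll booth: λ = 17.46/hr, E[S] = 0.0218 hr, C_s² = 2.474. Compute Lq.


ρ = λ·E[S] = 17.46·0.0218 = 0.3806
Lq = ρ²(1+C_s²)/(2(1−ρ)) = 0.1449·(1+2.474)/(2·0.6194)
= 0.1449·3.4740/1.2387 = 0.40630

Final: 0.40630


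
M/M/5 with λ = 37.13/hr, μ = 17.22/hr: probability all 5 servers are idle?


a = λ/μ = 37.13/17.22 = 2.1562; ρ = a/c = 0.4312
Σ_{k=0}^{4} a^k/k! (terms k=0..4) = 1.00000 + 2.15621 + 2.32463 + 1.67080 + 0.90065 = 8.05229
Tail: a^5/(5!(1−ρ)) = 46.60784/(120·0.5688) = 0.68289
P₀ = 1/(8.05229 + 0.68289) = 1/8.73518 = 0.114480

Final: 0.114480


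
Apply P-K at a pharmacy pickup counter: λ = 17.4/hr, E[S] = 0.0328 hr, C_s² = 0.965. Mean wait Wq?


ρ = λ·E[S] = 17.4·0.0328 = 0.5707
E[S²] = E[S]²(1+C_s²) = 0.0328²·(1+0.965) = 0.002114
Wq = λ·E[S²]/(2(1−ρ)) = 17.4·0.002114/(2·0.4293) = 0.04284 hr

Final: 0.04284 hr


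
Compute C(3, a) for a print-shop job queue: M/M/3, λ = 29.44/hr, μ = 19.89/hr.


a = λ/μ = 1.4801; ρ = a/3 = 0.4934
P₀ = 0.215409 (from M/M/c formula)
C(c,a) = [a^c/(c!(1−ρ))]·P₀ = [3.24272/(6·0.5066)]·0.215409
= 1.06678·0.215409 = 0.229794

Final: 0.229794


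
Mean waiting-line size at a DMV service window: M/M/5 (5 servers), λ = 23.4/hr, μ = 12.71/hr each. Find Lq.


a = λ/μ = 1.8411; ρ = a/5 = 0.3682
P₀ = 0.157888
Lq = P₀·a^c·ρ / (c!·(1−ρ)²) = 0.157888·21.15200·0.3682/(120·0.39915)
= 0.02567

Final: 0.02567


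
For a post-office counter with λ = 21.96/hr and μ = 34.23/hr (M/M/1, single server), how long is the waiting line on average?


ρ = 21.96/34.23 = 0.6415
Lq = ρ²/(1−ρ) = 0.4116/0.3585 = 1.1482

Final: 1.1482


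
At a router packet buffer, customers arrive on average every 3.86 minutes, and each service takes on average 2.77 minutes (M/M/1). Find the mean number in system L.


λ = 60/3.86 = 15.5440 /hr
μ = 60/2.77 = 21.6606 /hr
ρ = λ/μ = 15.5440/21.6606 = 0.7176
L = ρ/(1−ρ) = 0.7176/0.2824 = 2.5413

Final: 2.5413


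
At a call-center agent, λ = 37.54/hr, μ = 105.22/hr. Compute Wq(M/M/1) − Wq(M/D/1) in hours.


ρ = 37.54/105.22 = 0.3568
Wq(M/M/1) = ρ/(μ−λ) = 0.3568/67.68 = 0.005272 hr
Wq(M/D/1) = ρ/(2(μ−λ)) = 0.002636 hr
Savings = 0.005272 − 0.002636 = 0.002636 hr

Final: 0.002636 hr


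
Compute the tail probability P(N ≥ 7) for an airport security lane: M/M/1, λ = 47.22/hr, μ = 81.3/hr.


ρ = 47.22/81.3 = 0.5808
P(N ≥ n) = ρ^n = 0.5808^7 = 0.022297

Final: 0.022297


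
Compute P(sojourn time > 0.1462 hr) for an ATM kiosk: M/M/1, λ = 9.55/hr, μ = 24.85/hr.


W ~ Exponential(μ−λ) for M/M/1.
μ − λ = 24.85 − 9.55 = 15.3000
P(W > t) = e^{−(μ−λ)t} = e^{−2.2369} = 0.106793

Final: 0.106793


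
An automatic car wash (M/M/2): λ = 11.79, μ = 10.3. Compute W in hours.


a = 1.1447; ρ = 0.5723; P₀ = 0.271998
Lq = P₀·a^c·ρ/(c!(1−ρ)²) = 0.55759
Wq = Lq/λ = 0.55759/11.79 = 0.04729 hr
W = Wq + 1/μ = 0.04729 + 0.09709 = 0.14438 hr

Final: 0.14438 hr


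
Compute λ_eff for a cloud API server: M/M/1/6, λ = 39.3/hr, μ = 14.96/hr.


ρ = 2.6270; P_K = (1−ρ)ρ^6/(1−ρ^7) = 0.620057
λ_eff = λ(1 − P_K) = 39.3·(1 − 0.620057) = 39.3·0.379943 = 14.9318 /hr

Final: 14.9318 /hr


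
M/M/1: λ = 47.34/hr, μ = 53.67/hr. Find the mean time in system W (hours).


W = 1/(μ−λ) = 1/(53.67 − 47.34) = 1/6.33 = 0.1580 hr

Final: 0.1580 hr


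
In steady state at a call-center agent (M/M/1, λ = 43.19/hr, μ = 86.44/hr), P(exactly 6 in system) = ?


ρ = 43.19/86.44 = 0.4997
P_n = (1−ρ)·ρ^n = (1 − 0.4997)·0.4997^6 = 0.5003·0.015560 = 0.007785

Final: 0.007785


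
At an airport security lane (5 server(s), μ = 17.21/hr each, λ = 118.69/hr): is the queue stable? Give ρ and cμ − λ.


Total capacity cμ = 5·17.21 = 86.05/hr
ρ = λ/(cμ) = 118.69/86.05 = 1.3793
Stable ⇔ ρ < 1: NO
Spare capacity = cμ − λ = 86.05 − 118.69 = -32.64/hr

Final: ρ = 1.3793; unstable; margin = -32.64/hr


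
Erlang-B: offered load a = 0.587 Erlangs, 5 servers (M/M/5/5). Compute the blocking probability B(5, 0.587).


B(c,a) = (a^c/c!) / Σ_{k=0}^{c} a^k/k!
a^5/5! = 0.0005808
Σ terms (k=0..5): 1.00000 + 0.58700 + 0.17228 + 0.03371 + 0.004947 + 0.0005808 = 1.798523
B = 0.0005808/1.798523 = 0.0003229

Final: 0.0003229


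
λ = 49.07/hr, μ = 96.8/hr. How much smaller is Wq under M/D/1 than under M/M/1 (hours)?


ρ = 49.07/96.8 = 0.5069
Wq(M/M/1) = ρ/(μ−λ) = 0.5069/47.73 = 0.01062 hr
Wq(M/D/1) = ρ/(2(μ−λ)) = 0.005310 hr
Savings = 0.01062 − 0.005310 = 0.005310 hr

Final: 0.005310 hr


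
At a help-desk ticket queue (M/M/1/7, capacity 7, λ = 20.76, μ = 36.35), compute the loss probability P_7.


ρ = λ/μ = 20.76/36.35 = 0.5711
P_K = (1−ρ)ρ^K/(1−ρ^(K+1)) = (0.4289·0.019818)/(1 − 0.011318)
= 0.008500/0.988682 = 0.008597

Final: 0.008597


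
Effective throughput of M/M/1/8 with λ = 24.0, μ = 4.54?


ρ = 5.2863; P_K = (1−ρ)ρ^8/(1−ρ^9) = 0.810834
λ_eff = λ(1 − P_K) = 24.0·(1 − 0.810834) = 24.0·0.189166 = 4.5400 /hr

Final: 4.5400 /hr


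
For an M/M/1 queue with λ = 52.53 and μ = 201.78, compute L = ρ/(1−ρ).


ρ = λ/μ = 52.53/201.78 = 0.2603
L = ρ/(1−ρ) = 0.2603/(1 − 0.2603) = 0.2603/0.7397 = 0.3520

Final: 0.3520


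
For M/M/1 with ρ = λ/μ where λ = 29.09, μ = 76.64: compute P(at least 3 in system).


ρ = 29.09/76.64 = 0.3796
P(N ≥ n) = ρ^n = 0.3796^3 = 0.054685

Final: 0.054685


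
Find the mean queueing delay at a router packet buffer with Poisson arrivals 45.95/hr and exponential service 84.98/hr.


ρ = 45.95/84.98 = 0.5407
Wq = ρ/(μ−λ) = 0.5407/(84.98 − 45.95) = 0.5407/39.03 = 0.01385 hr

Final: 0.01385 hr


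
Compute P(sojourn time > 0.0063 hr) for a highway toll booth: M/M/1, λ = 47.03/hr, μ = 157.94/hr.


W ~ Exponential(μ−λ) for M/M/1.
μ − λ = 157.94 − 47.03 = 110.9100
P(W > t) = e^{−(μ−λ)t} = e^{−0.6987} = 0.497215

Final: 0.497215


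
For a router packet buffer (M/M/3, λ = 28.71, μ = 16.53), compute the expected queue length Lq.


a = λ/μ = 1.7368; ρ = a/3 = 0.5789
P₀ = 0.158251
Lq = P₀·a^c·ρ / (c!·(1−ρ)²) = 0.158251·5.23939·0.5789/(6·0.17729)
= 0.45128

Final: 0.45128


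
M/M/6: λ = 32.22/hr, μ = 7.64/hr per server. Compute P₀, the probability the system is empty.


a = λ/μ = 32.22/7.64 = 4.2173; ρ = a/c = 0.7029
Σ_{k=0}^{5} a^k/k! (terms k=0..5) = 1.00000 + 4.21728 + 8.89271 + 12.50102 + 13.18006 + 11.11680 = 50.90787
Tail: a^6/(6!(1−ρ)) = 5625.91369/(720·0.2971) = 26.29832
P₀ = 1/(50.90787 + 26.29832) = 1/77.20619 = 0.012952

Final: 0.012952


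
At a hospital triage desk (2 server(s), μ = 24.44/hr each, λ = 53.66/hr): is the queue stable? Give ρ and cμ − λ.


Total capacity cμ = 2·24.44 = 48.88/hr
ρ = λ/(cμ) = 53.66/48.88 = 1.0978
Stable ⇔ ρ < 1: NO
Spare capacity = cμ − λ = 48.88 − 53.66 = -4.78/hr

Final: ρ = 1.0978; unstable; margin = -4.78/hr


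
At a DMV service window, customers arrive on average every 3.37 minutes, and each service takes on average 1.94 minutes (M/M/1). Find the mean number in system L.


λ = 60/3.37 = 17.8042 /hr
μ = 60/1.94 = 30.9278 /hr
ρ = λ/μ = 17.8042/30.9278 = 0.5757
L = ρ/(1−ρ) = 0.5757/0.4243 = 1.3566

Final: 1.3566


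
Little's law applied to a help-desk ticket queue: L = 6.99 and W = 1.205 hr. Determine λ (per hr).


λ = L/W = 6.99/1.205 = 5.8008 /hr

Final: 5.8008 /hr


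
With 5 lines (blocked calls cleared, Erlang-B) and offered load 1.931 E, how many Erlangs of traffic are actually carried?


B(5,1.931) = 0.032909 (Erlang-B)
Carried load = a(1 − B) = 1.931·(1 − 0.032909) = 1.931·0.967091 = 1.8675 E

Final: 1.8675 Erlangs


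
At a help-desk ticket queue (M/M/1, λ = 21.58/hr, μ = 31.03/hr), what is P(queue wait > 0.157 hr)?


ρ = 21.58/31.03 = 0.6955
P(Wq > t) = ρ·e^{−(μ−λ)t} = 0.6955·e^{−1.4837}
= 0.6955·0.226808 = 0.157735

Final: 0.157735


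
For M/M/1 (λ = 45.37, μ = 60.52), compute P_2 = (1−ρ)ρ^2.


ρ = 45.37/60.52 = 0.7497
P_n = (1−ρ)·ρ^n = (1 − 0.7497)·0.7497^2 = 0.2503·0.562004 = 0.140687

Final: 0.140687


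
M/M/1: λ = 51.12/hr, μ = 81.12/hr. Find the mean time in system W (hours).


W = 1/(μ−λ) = 1/(81.12 − 51.12) = 1/30.00 = 0.03333 hr

Final: 0.03333 hr


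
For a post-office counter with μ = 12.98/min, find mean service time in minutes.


Mean service time = 1/μ = 1/12.98 minute = 0.07704 minute
In minutes: 0.07704 × 1 = 0.07704 min

Final: 0.07704 min


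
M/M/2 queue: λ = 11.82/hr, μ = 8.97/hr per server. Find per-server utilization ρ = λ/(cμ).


ρ = λ/(cμ) = 11.82/(2·8.97) = 11.82/17.94 = 0.6589

Final: 0.6589


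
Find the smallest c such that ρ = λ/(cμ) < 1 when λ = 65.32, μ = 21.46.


Stability requires cμ > λ ⇔ c > λ/μ.
λ/μ = 65.32/21.46 = 3.0438
Minimum integer c = ⌊3.0438⌋ + 1 = 4
Check: 4·21.46 = 85.84 > 65.32, while 3·21.46 = 64.38 ≤ 65.32

Final: 4 servers


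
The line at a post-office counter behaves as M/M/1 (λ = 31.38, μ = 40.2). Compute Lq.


ρ = 31.38/40.2 = 0.7806
Lq = ρ²/(1−ρ) = 0.6093/0.2194 = 2.7772

Final: 2.7772


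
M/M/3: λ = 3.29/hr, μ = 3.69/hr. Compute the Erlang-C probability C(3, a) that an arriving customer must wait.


a = λ/μ = 0.8916; ρ = a/3 = 0.2972
P₀ = 0.406974 (from M/M/c formula)
C(c,a) = [a^c/(c!(1−ρ))]·P₀ = [0.70878/(6·0.7028)]·0.406974
= 0.16808·0.406974 = 0.068406

Final: 0.068406


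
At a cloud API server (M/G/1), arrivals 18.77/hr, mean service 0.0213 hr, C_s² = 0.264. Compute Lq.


ρ = λ·E[S] = 18.77·0.0213 = 0.3998
Lq = ρ²(1+C_s²)/(2(1−ρ)) = 0.1598·(1+0.264)/(2·0.6002)
= 0.1598·1.2640/1.2004 = 0.16831

Final: 0.16831


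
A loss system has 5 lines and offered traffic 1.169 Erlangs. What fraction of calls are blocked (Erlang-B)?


B(c,a) = (a^c/c!) / Σ_{k=0}^{c} a^k/k!
a^5/5! = 0.018192
Σ terms (k=0..5): 1.00000 + 1.16900 + 0.68328 + 0.26625 + 0.07781 + 0.01819 = 3.214537
B = 0.018192/3.214537 = 0.005659

Final: 0.005659


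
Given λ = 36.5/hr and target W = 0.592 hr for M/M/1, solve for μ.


W = 1/(μ−λ) ⇒ μ − λ = 1/W = 1/0.592 = 1.6892
μ = λ + 1/W = 36.5 + 1.6892 = 38.1892 per hr

Final: 38.1892 /hr


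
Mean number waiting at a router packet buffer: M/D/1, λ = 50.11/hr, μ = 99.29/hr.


ρ = 50.11/99.29 = 0.5047
M/D/1: Lq = ρ²/(2(1−ρ)) = 0.2547/(2·0.4953) = 0.25711

Final: 0.25711


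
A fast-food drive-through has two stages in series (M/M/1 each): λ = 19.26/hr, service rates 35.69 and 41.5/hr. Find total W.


Each node sees arrival rate λ = 19.26/hr (tandem ⇒ throughput preserved).
W₁ = 1/(μ₁−λ) = 1/(35.69−19.26) = 0.06086 hr
W₂ = 1/(μ₂−λ) = 1/(41.5−19.26) = 0.04496 hr
W_total = W₁ + W₂ = 0.06086 + 0.04496 = 0.10583 hr

Final: 0.10583 hr


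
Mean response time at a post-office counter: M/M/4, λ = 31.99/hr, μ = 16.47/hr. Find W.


a = 1.9423; ρ = 0.4856; P₀ = 0.138837
Lq = P₀·a^c·ρ/(c!(1−ρ)²) = 0.15108
Wq = Lq/λ = 0.15108/31.99 = 0.004723 hr
W = Wq + 1/μ = 0.004723 + 0.06072 = 0.06544 hr

Final: 0.06544 hr


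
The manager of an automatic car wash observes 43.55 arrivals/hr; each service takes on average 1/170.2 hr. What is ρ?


ρ = λ/μ = 43.55/170.2 = 0.2559

Final: 0.2559


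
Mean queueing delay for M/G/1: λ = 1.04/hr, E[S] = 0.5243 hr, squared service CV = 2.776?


ρ = λ·E[S] = 1.04·0.5243 = 0.5453
E[S²] = E[S]²(1+C_s²) = 0.5243²·(1+2.776) = 1.037986
Wq = λ·E[S²]/(2(1−ρ)) = 1.04·1.037986/(2·0.4547) = 1.18698 hr

Final: 1.18698 hr


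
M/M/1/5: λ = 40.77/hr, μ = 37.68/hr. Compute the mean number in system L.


ρ = 40.77/37.68 = 1.0820
L = ρ[1 − (K+1)ρ^K + Kρ^(K+1)] / [(1−ρ)(1−ρ^(K+1))]
Numerator: 1.0820·(1 − 6·1.483027 + 5·1.604645) = 0.135317
Denominator: (-0.08201)·(-0.604645) = 0.049585
L = 0.135317/0.049585 = 2.7290

Final: 2.7290


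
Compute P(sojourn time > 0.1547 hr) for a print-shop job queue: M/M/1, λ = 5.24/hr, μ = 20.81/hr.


W ~ Exponential(μ−λ) for M/M/1.
μ − λ = 20.81 − 5.24 = 15.5700
P(W > t) = e^{−(μ−λ)t} = e^{−2.4087} = 0.089934

Final: 0.089934


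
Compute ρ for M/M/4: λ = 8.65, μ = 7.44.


ρ = λ/(cμ) = 8.65/(4·7.44) = 8.65/29.76 = 0.2907

Final: 0.2907


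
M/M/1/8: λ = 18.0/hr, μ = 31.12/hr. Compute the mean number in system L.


ρ = 18.0/31.12 = 0.5784
L = ρ[1 − (K+1)ρ^K + Kρ^(K+1)] / [(1−ρ)(1−ρ^(K+1))]
Numerator: 0.5784·(1 − 9·0.012527 + 8·0.007246) = 0.546721
Denominator: (0.4216)·(0.992754) = 0.418539
L = 0.546721/0.418539 = 1.3063

Final: 1.3063


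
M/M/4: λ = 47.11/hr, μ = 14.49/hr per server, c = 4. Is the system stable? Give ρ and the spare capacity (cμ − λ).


Total capacity cμ = 4·14.49 = 57.96/hr
ρ = λ/(cμ) = 47.11/57.96 = 0.8128
Stable ⇔ ρ < 1: YES
Spare capacity = cμ − λ = 57.96 − 47.11 = 10.85/hr

Final: ρ = 0.8128; stable; margin = 10.85/hr


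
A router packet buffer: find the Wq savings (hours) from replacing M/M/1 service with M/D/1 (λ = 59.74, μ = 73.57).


ρ = 59.74/73.57 = 0.8120
Wq(M/M/1) = ρ/(μ−λ) = 0.8120/13.83 = 0.05871 hr
Wq(M/D/1) = ρ/(2(μ−λ)) = 0.02936 hr
Savings = 0.05871 − 0.02936 = 0.02936 hr

Final: 0.02936 hr


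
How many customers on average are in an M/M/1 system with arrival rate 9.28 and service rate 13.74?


ρ = λ/μ = 9.28/13.74 = 0.6754
L = ρ/(1−ρ) = 0.6754/(1 − 0.6754) = 0.6754/0.3246 = 2.0807

Final: 2.0807


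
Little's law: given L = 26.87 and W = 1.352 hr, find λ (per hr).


λ = L/W = 26.87/1.352 = 19.8743 /hr

Final: 19.8743 /hr


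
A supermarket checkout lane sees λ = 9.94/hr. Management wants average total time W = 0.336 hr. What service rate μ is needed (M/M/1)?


W = 1/(μ−λ) ⇒ μ − λ = 1/W = 1/0.336 = 2.9762
μ = λ + 1/W = 9.94 + 2.9762 = 12.9162 per hr

Final: 12.9162 /hr


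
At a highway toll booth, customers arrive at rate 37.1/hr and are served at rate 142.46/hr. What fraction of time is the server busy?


ρ = λ/μ = 37.1/142.46 = 0.2604

Final: 0.2604


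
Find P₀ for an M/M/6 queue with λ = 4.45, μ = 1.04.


a = λ/μ = 4.45/1.04 = 4.2788; ρ = a/c = 0.7131
Σ_{k=0}^{5} a^k/k! (terms k=0..5) = 1.00000 + 4.27885 + 9.15426 + 13.05656 + 13.96675 + 11.95232 = 53.40874
Tail: a^6/(6!(1−ρ)) = 6137.05521/(720·0.2869) = 29.71386
P₀ = 1/(53.40874 + 29.71386) = 1/83.12260 = 0.012030

Final: 0.012030


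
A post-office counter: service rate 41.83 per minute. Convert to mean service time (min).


Mean service time = 1/μ = 1/41.83 minute = 0.02391 minute
In minutes: 0.02391 × 1 = 0.02391 min

Final: 0.02391 min


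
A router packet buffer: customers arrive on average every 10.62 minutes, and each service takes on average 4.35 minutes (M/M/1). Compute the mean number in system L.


λ = 60/10.62 = 5.6497 /hr
μ = 60/4.35 = 13.7931 /hr
ρ = λ/μ = 5.6497/13.7931 = 0.4096
L = ρ/(1−ρ) = 0.4096/0.5904 = 0.6938

Final: 0.6938


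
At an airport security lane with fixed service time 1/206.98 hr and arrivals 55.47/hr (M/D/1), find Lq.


ρ = 55.47/206.98 = 0.2680
M/D/1: Lq = ρ²/(2(1−ρ)) = 0.07182/(2·0.7320) = 0.04906

Final: 0.04906


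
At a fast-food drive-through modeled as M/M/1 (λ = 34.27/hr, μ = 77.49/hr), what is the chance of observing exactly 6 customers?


ρ = 34.27/77.49 = 0.4423
P_n = (1−ρ)·ρ^n = (1 − 0.4423)·0.4423^6 = 0.5577·0.007482 = 0.004173

Final: 0.004173


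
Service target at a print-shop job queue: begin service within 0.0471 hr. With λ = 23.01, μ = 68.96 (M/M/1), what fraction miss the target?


ρ = 23.01/68.96 = 0.3337
P(Wq > t) = ρ·e^{−(μ−λ)t} = 0.3337·e^{−2.1642}
= 0.3337·0.114837 = 0.038318

Final: 0.038318


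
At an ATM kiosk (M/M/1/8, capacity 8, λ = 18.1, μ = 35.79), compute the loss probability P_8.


ρ = λ/μ = 18.1/35.79 = 0.5057
P_K = (1−ρ)ρ^K/(1−ρ^(K+1)) = (0.4943·0.004279)/(1 − 0.002164)
= 0.002115/0.997836 = 0.002120

Final: 0.002120


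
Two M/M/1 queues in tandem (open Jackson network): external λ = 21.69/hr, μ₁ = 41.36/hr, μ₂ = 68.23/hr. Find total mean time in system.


Each node sees arrival rate λ = 21.69/hr (tandem ⇒ throughput preserved).
W₁ = 1/(μ₁−λ) = 1/(41.36−21.69) = 0.05084 hr
W₂ = 1/(μ₂−λ) = 1/(68.23−21.69) = 0.02149 hr
W_total = W₁ + W₂ = 0.05084 + 0.02149 = 0.07233 hr

Final: 0.07233 hr


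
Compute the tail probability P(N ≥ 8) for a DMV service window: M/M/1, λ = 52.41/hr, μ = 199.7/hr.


ρ = 52.41/199.7 = 0.2624
P(N ≥ n) = ρ^n = 0.2624^8 = 0.00002251

Final: 0.00002251


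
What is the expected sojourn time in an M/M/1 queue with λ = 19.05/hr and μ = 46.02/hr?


W = 1/(μ−λ) = 1/(46.02 − 19.05) = 1/26.97 = 0.03708 hr

Final: 0.03708 hr


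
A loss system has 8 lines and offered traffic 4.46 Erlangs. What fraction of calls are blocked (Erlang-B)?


B(c,a) = (a^c/c!) / Σ_{k=0}^{c} a^k/k!
a^8/8! = 3.882919
Σ terms (k=0..8): 1.00000 + 4.46000 + 9.94580 + 14.78609 + 16.48649 + 14.70595 + 10.93142 + 6.96488 + 3.88292 = 83.163546
B = 3.882919/83.163546 = 0.046690

Final: 0.046690


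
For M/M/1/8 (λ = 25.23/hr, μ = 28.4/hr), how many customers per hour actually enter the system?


ρ = 0.8884; P_K = (1−ρ)ρ^8/(1−ρ^9) = 0.066079
λ_eff = λ(1 − P_K) = 25.23·(1 − 0.066079) = 25.23·0.933921 = 23.5628 /hr

Final: 23.5628 /hr


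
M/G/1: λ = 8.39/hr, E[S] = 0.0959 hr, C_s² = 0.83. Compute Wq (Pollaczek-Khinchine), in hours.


ρ = λ·E[S] = 8.39·0.0959 = 0.8046
E[S²] = E[S]²(1+C_s²) = 0.0959²·(1+0.83) = 0.016830
Wq = λ·E[S²]/(2(1−ρ)) = 8.39·0.016830/(2·0.1954) = 0.36132 hr

Final: 0.36132 hr


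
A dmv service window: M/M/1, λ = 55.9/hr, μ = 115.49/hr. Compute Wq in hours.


ρ = 55.9/115.49 = 0.4840
Wq = ρ/(μ−λ) = 0.4840/(115.49 − 55.9) = 0.4840/59.59 = 0.008123 hr

Final: 0.008123 hr


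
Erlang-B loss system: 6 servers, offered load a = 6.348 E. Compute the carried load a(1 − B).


B(6,6.348) = 0.288909 (Erlang-B)
Carried load = a(1 − B) = 6.348·(1 − 0.288909) = 6.348·0.711091 = 4.5140 E

Final: 4.5140 Erlangs


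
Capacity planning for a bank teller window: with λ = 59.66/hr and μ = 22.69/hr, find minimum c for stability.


Stability requires cμ > λ ⇔ c > λ/μ.
λ/μ = 59.66/22.69 = 2.6294
Minimum integer c = ⌊2.6294⌋ + 1 = 3
Check: 3·22.69 = 68.07 > 59.66, while 2·22.69 = 45.38 ≤ 59.66

Final: 3 servers


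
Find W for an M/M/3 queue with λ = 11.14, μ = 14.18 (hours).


a = 0.7856; ρ = 0.2619; P₀ = 0.453784
Lq = P₀·a^c·ρ/(c!(1−ρ)²) = 0.01763
Wq = Lq/λ = 0.01763/11.14 = 0.001582 hr
W = Wq + 1/μ = 0.001582 + 0.07052 = 0.07210 hr

Final: 0.07210 hr


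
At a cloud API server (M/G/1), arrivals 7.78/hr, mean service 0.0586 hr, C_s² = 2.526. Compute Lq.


ρ = λ·E[S] = 7.78·0.0586 = 0.4559
Lq = ρ²(1+C_s²)/(2(1−ρ)) = 0.2079·(1+2.526)/(2·0.5441)
= 0.2079·3.5260/1.0882 = 0.67350

Final: 0.67350


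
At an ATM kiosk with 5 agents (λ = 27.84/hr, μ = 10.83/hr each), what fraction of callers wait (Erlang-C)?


a = λ/μ = 2.5706; ρ = a/5 = 0.5141
P₀ = 0.074345 (from M/M/c formula)
C(c,a) = [a^c/(c!(1−ρ))]·P₀ = [112.25453/(120·0.4859)]·0.074345
= 1.92531·0.074345 = 0.143138

Final: 0.143138


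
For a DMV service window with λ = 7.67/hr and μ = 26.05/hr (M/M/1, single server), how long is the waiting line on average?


ρ = 7.67/26.05 = 0.2944
Lq = ρ²/(1−ρ) = 0.08669/0.7056 = 0.1229

Final: 0.1229


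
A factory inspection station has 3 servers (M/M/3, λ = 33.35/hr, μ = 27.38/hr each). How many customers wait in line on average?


a = λ/μ = 1.2180; ρ = a/3 = 0.4060
P₀ = 0.288441
Lq = P₀·a^c·ρ / (c!·(1−ρ)²) = 0.288441·1.80712·0.4060/(6·0.35282)
= 0.09997

Final: 0.09997


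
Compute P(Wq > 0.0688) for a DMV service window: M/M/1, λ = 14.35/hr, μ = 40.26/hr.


ρ = 14.35/40.26 = 0.3564
P(Wq > t) = ρ·e^{−(μ−λ)t} = 0.3564·e^{−1.7826}
= 0.3564·0.168199 = 0.059952

Final: 0.059952


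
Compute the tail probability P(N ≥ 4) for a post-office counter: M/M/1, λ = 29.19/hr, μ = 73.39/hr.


ρ = 29.19/73.39 = 0.3977
P(N ≥ n) = ρ^n = 0.3977^4 = 0.025026

Final: 0.025026


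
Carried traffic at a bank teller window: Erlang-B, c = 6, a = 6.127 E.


B(6,6.127) = 0.273779 (Erlang-B)
Carried load = a(1 − B) = 6.127·(1 − 0.273779) = 6.127·0.726221 = 4.4496 E

Final: 4.4496 Erlangs


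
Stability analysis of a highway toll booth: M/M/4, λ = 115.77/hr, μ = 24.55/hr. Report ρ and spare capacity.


Total capacity cμ = 4·24.55 = 98.20/hr
ρ = λ/(cμ) = 115.77/98.20 = 1.1789
Stable ⇔ ρ < 1: NO
Spare capacity = cμ − λ = 98.20 − 115.77 = -17.57/hr

Final: ρ = 1.1789; unstable; margin = -17.57/hr


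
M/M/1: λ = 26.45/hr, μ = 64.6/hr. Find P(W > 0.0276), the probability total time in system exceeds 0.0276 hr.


W ~ Exponential(μ−λ) for M/M/1.
μ − λ = 64.6 − 26.45 = 38.1500
P(W > t) = e^{−(μ−λ)t} = e^{−1.0529} = 0.348910

Final: 0.348910


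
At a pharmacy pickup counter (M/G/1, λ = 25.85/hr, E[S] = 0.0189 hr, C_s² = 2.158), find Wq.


ρ = λ·E[S] = 25.85·0.0189 = 0.4886
E[S²] = E[S]²(1+C_s²) = 0.0189²·(1+2.158) = 0.001128
Wq = λ·E[S²]/(2(1−ρ)) = 25.85·0.001128/(2·0.5114) = 0.02851 hr

Final: 0.02851 hr


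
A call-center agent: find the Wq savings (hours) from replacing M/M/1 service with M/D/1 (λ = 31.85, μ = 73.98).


ρ = 31.85/73.98 = 0.4305
Wq(M/M/1) = ρ/(μ−λ) = 0.4305/42.13 = 0.01022 hr
Wq(M/D/1) = ρ/(2(μ−λ)) = 0.005109 hr
Savings = 0.01022 − 0.005109 = 0.005109 hr

Final: 0.005109 hr


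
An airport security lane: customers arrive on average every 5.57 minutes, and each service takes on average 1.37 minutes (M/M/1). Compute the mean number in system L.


λ = 60/5.57 = 10.7720 /hr
μ = 60/1.37 = 43.7956 /hr
ρ = λ/μ = 10.7720/43.7956 = 0.2460
L = ρ/(1−ρ) = 0.2460/0.7540 = 0.3262

Final: 0.3262


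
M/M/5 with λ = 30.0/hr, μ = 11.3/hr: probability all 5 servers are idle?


a = λ/μ = 30.0/11.3 = 2.6549; ρ = a/c = 0.5310
Σ_{k=0}^{4} a^k/k! (terms k=0..4) = 1.00000 + 2.65487 + 3.52416 + 3.11873 + 2.06995 = 12.36770
Tail: a^5/(5!(1−ρ)) = 131.89066/(120·0.4690) = 2.34334
P₀ = 1/(12.36770 + 2.34334) = 1/14.71104 = 0.067976

Final: 0.067976


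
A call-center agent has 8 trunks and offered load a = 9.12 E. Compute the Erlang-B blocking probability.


B(c,a) = (a^c/c!) / Σ_{k=0}^{c} a^k/k!
a^8/8! = 1186.965738
Σ terms (k=0..8): 1.00000 + 9.12000 + 41.58720 + 126.42509 + 288.24920 + 525.76654 + 799.16514 + 1041.19802 + 1186.96574 = 4019.476928
B = 1186.965738/4019.476928 = 0.295304

Final: 0.295304


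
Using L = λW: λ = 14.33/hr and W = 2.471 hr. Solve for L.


L = λW = 14.33·2.471 = 35.4094

Final: 35.4094


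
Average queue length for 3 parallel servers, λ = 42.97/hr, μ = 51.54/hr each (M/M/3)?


a = λ/μ = 0.8337; ρ = a/3 = 0.2779
P₀ = 0.431961
Lq = P₀·a^c·ρ / (c!·(1−ρ)²) = 0.431961·0.57951·0.2779/(6·0.52142)
= 0.02224

Final: 0.02224


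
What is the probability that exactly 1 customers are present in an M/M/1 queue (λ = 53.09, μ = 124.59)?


ρ = 53.09/124.59 = 0.4261
P_n = (1−ρ)·ρ^n = (1 − 0.4261)·0.4261^1 = 0.5739·0.426118 = 0.244541

Final: 0.244541


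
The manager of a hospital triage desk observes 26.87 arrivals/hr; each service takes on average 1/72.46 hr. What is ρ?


ρ = λ/μ = 26.87/72.46 = 0.3708

Final: 0.3708


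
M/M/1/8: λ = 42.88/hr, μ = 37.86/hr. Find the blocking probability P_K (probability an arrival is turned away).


ρ = λ/μ = 42.88/37.86 = 1.1326
P_K = (1−ρ)ρ^K/(1−ρ^(K+1)) = (-0.1326·2.707655)/(1 − 3.066673)
= -0.359018/-2.066673 = 0.173718

Final: 0.173718


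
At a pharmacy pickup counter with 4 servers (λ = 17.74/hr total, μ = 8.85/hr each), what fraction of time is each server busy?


ρ = λ/(cμ) = 17.74/(4·8.85) = 17.74/35.40 = 0.5011

Final: 0.5011


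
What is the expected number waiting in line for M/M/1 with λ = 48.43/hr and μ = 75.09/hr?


ρ = 48.43/75.09 = 0.6450
Lq = ρ²/(1−ρ) = 0.4160/0.3550 = 1.1716

Final: 1.1716


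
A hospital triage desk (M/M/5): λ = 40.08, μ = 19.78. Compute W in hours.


a = 2.0263; ρ = 0.4053; P₀ = 0.130773
Lq = P₀·a^c·ρ/(c!(1−ρ)²) = 0.04265
Wq = Lq/λ = 0.04265/40.08 = 0.001064 hr
W = Wq + 1/μ = 0.001064 + 0.05056 = 0.05162 hr

Final: 0.05162 hr


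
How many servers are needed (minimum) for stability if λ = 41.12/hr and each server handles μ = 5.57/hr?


Stability requires cμ > λ ⇔ c > λ/μ.
λ/μ = 41.12/5.57 = 7.3824
Minimum integer c = ⌊7.3824⌋ + 1 = 8
Check: 8·5.57 = 44.56 > 41.12, while 7·5.57 = 38.99 ≤ 41.12

Final: 8 servers


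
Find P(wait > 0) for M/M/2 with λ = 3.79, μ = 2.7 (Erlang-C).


a = λ/μ = 1.4037; ρ = a/2 = 0.7019
P₀ = 0.175190 (from M/M/c formula)
C(c,a) = [a^c/(c!(1−ρ))]·P₀ = [1.97038/(2·0.2981)]·0.175190
= 3.30437·0.175190 = 0.578894

Final: 0.578894


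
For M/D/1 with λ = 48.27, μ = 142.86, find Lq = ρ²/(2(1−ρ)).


ρ = 48.27/142.86 = 0.3379
M/D/1: Lq = ρ²/(2(1−ρ)) = 0.1142/(2·0.6621) = 0.08621

Final: 0.08621


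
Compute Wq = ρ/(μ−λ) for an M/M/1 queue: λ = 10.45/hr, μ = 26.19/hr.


ρ = 10.45/26.19 = 0.3990
Wq = ρ/(μ−λ) = 0.3990/(26.19 − 10.45) = 0.3990/15.74 = 0.02535 hr

Final: 0.02535 hr


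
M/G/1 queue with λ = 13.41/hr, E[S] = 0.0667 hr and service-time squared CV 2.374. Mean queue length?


ρ = λ·E[S] = 13.41·0.0667 = 0.8944
Lq = ρ²(1+C_s²)/(2(1−ρ)) = 0.8000·(1+2.374)/(2·0.1056)
= 0.8000·3.3740/0.2111 = 12.78656

Final: 12.78656


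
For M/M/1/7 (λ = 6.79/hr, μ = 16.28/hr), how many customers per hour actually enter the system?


ρ = 0.4171; P_K = (1−ρ)ρ^7/(1−ρ^8) = 0.001281
λ_eff = λ(1 − P_K) = 6.79·(1 − 0.001281) = 6.79·0.998719 = 6.7813 /hr

Final: 6.7813 /hr


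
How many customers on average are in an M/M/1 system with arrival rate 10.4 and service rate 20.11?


ρ = λ/μ = 10.4/20.11 = 0.5172
L = ρ/(1−ρ) = 0.5172/(1 − 0.5172) = 0.5172/0.4828 = 1.0711

Final: 1.0711


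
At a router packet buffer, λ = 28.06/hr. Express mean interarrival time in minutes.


Mean interarrival time = 1/λ = 1/28.06 hour = 0.03564 hour
In minutes: 0.03564 × 60 = 2.1383 min

Final: 2.1383 min


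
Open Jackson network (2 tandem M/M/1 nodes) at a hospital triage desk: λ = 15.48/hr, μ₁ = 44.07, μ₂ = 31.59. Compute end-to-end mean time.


Each node sees arrival rate λ = 15.48/hr (tandem ⇒ throughput preserved).
W₁ = 1/(μ₁−λ) = 1/(44.07−15.48) = 0.03498 hr
W₂ = 1/(μ₂−λ) = 1/(31.59−15.48) = 0.06207 hr
W_total = W₁ + W₂ = 0.03498 + 0.06207 = 0.09705 hr

Final: 0.09705 hr


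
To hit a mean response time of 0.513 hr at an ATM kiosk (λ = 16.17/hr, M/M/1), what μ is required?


W = 1/(μ−λ) ⇒ μ − λ = 1/W = 1/0.513 = 1.9493
μ = λ + 1/W = 16.17 + 1.9493 = 18.1193 per hr

Final: 18.1193 /hr


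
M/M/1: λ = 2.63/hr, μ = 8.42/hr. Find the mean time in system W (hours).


W = 1/(μ−λ) = 1/(8.42 − 2.63) = 1/5.79 = 0.1727 hr

Final: 0.1727 hr


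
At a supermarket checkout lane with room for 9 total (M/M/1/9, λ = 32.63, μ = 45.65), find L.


ρ = 32.63/45.65 = 0.7148
L = ρ[1 − (K+1)ρ^K + Kρ^(K+1)] / [(1−ρ)(1−ρ^(K+1))]
Numerator: 0.7148·(1 − 10·0.048706 + 9·0.034815) = 0.590605
Denominator: (0.2852)·(0.965185) = 0.275284
L = 0.590605/0.275284 = 2.1454

Final: 2.1454


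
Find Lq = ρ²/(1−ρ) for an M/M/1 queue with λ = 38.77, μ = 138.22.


ρ = 38.77/138.22 = 0.2805
Lq = ρ²/(1−ρ) = 0.07868/0.7195 = 0.1093

Final: 0.1093


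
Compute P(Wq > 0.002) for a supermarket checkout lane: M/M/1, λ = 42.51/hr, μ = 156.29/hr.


ρ = 42.51/156.29 = 0.2720
P(Wq > t) = ρ·e^{−(μ−λ)t} = 0.2720·e^{−0.2276}
= 0.2720·0.796475 = 0.216637

Final: 0.216637


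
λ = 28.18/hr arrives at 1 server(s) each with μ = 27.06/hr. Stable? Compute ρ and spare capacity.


Total capacity cμ = 1·27.06 = 27.06/hr
ρ = λ/(cμ) = 28.18/27.06 = 1.0414
Stable ⇔ ρ < 1: NO
Spare capacity = cμ − λ = 27.06 − 28.18 = -1.12/hr

Final: ρ = 1.0414; unstable; margin = -1.12/hr


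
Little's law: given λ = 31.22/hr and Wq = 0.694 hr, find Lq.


Lq = λWq = 31.22·0.694 = 21.6667

Final: 21.6667


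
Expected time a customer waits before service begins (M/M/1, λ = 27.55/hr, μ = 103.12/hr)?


ρ = 27.55/103.12 = 0.2672
Wq = ρ/(μ−λ) = 0.2672/(103.12 − 27.55) = 0.2672/75.57 = 0.003535 hr

Final: 0.003535 hr


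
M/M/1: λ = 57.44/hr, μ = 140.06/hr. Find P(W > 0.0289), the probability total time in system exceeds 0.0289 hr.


W ~ Exponential(μ−λ) for M/M/1.
μ − λ = 140.06 − 57.44 = 82.6200
P(W > t) = e^{−(μ−λ)t} = e^{−2.3877} = 0.091839

Final: 0.091839


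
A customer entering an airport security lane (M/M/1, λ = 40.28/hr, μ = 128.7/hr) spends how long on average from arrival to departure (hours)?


W = 1/(μ−λ) = 1/(128.7 − 40.28) = 1/88.42 = 0.01131 hr

Final: 0.01131 hr


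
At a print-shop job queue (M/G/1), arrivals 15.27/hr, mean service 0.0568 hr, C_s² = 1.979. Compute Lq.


ρ = λ·E[S] = 15.27·0.0568 = 0.8673
Lq = ρ²(1+C_s²)/(2(1−ρ)) = 0.7523·(1+1.979)/(2·0.1327)
= 0.7523·2.9790/0.2653 = 8.44622

Final: 8.44622
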